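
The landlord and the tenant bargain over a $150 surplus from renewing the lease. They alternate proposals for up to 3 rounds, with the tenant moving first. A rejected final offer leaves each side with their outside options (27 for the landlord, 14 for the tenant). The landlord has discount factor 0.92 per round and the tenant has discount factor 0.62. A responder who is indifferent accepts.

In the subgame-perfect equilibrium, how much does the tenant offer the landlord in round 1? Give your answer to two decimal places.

Solve by backward induction from round 3.
Round 3 (the tenant proposes): the landlord gets 27 if talks fail, so the tenant offers 27 and keeps 123.
Round 2 (the landlord proposes): the tenant can get 123 next round, worth 0.62 × 123 = 76.26 now. The landlord offers 76.26 and keeps 150 − 76.26 = 73.74.
Round 1 (the tenant proposes): the landlord can get 73.74 next round, worth 0.92 × 73.74 = 67.8408 now. The tenant offers 67.8408 and keeps 150 − 67.8408 = 82.1592.

67.84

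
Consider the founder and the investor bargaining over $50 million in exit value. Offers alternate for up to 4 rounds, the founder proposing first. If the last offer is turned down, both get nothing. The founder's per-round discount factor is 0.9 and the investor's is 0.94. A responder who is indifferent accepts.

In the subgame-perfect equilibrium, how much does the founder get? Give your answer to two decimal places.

Round 4 (the investor proposes): the founder will accept anything ≥ 0, so the investor offers 0 and keeps 50.
Round 3 (the founder proposes): the investor can get 50 next round, worth 0.94 × 50 = 47 now, so the founder offers 47, keeping 3.
Round 2 (the investor proposes): the founder can get 3 next round, worth 0.9 × 3 = 2.7 now, so the investor offers 2.7, keeping 47.3.
Round 1 (the founder proposes): the investor can get 47.3 next round, worth 0.94 × 47.3 = 44.462 now; the founder offers that and keeps 5.538.

5.54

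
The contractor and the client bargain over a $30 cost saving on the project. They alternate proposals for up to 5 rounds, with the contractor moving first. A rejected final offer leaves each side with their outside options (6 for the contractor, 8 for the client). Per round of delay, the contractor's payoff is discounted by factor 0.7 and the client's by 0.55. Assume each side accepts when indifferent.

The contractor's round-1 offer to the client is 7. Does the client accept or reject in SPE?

Reject

Work out the client's continuation value if the offer is rejected.
Round 5 (the contractor proposes): the client gets 8 if talks fail, so the contractor offers 8 and keeps 22.
Round 4 (the client proposes): the contractor can get 22 next round, worth 0.7 × 22 = 15.4 now; the client offers that and keeps 14.6.
Round 3 (the contractor proposes): the client can get 14.6 next round, worth 0.55 × 14.6 = 8.03 now; the contractor offers that and keeps 21.97.
Round 2 (the client proposes): the contractor can get 21.97 next round, worth 0.7 × 21.97 = 15.379 now. The client offers 15.379 and keeps 30 − 15.379 = 14.621.
So by rejecting in round 1, the client gets 14.621 next round, worth 0.55 × 14.621 = 8.04155 now.
Offer 7 < 8.04155, so the client rejects.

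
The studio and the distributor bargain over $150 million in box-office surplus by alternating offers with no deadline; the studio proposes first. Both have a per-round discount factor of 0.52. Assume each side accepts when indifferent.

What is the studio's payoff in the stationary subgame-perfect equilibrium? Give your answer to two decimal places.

98.68

Let x be the studio's share when the studio proposes and y be the distributor's share when the distributor proposes.
The distributor accepts iff offered ≥ 0.52·y, so x = 150 − 0.52y. Symmetrically y = 150 − 0.52x.
Substituting: x = 150 − 0.52(150 − 0.52x), giving x(1 − 0.52·0.52) = 150(1 − 0.52).
So x = 150 × 0.48 / 0.7296 ≈ 98.6842, and the distributor receives 150 − x ≈ 51.3158.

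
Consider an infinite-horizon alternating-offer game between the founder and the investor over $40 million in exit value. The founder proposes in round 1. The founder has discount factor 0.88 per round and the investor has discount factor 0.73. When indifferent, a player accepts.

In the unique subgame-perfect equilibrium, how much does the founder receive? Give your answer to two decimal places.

30.20

Let x be the founder's share when the founder proposes and y be the investor's share when the investor proposes.
The investor accepts iff offered ≥ 0.73·y, so x = 40 − 0.73y. Symmetrically y = 40 − 0.88x.
Substituting: x = 40 − 0.73(40 − 0.88x), giving x(1 − 0.88·0.73) = 40(1 − 0.73).
So x = 40 × 0.27 / 0.3576 ≈ 30.2013, and the investor receives 40 − x ≈ 9.7987.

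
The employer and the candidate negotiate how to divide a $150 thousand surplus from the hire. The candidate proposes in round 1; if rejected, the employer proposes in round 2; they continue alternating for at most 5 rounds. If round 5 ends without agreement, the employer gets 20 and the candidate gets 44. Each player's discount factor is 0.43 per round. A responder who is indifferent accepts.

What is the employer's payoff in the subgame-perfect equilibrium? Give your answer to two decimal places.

Round 5 (the candidate proposes): the employer gets 20 if talks fail, so the candidate offers 20 and keeps 130.
Round 4 (the employer proposes): the candidate can get 130 next round, worth 0.43 × 130 = 55.9 now, so the employer offers 55.9, keeping 94.1.
Round 3 (the candidate proposes): the employer can get 94.1 next round, worth 0.43 × 94.1 = 40.463 now, so the candidate offers 40.463, keeping 109.537.
Round 2 (the employer proposes): the candidate can get 109.537 next round, worth 0.43 × 109.537 = 47.10091 now, so the employer offers 47.10091, keeping 102.89909.
Round 1 (the candidate proposes): the employer can get 102.89909 next round, worth 0.43 × 102.89909 = 44.2466087 now; the candidate offers that and keeps 105.7533913.

44.25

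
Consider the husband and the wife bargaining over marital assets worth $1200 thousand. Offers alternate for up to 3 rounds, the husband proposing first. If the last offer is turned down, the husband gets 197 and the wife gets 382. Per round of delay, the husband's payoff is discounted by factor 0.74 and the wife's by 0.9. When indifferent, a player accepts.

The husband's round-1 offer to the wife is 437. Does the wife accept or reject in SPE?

Reject

Work out the wife's continuation value if the offer is rejected.
Round 3 (the husband proposes): the wife gets 382 if talks fail, so the husband offers 382 and keeps 818.
Round 2 (the wife proposes): the husband can get 818 next round, worth 0.74 × 818 = 605.32 now; the wife offers that and keeps 594.68.
So by rejecting in round 1, the wife gets 594.68 next round, worth 0.9 × 594.68 = 535.212 now.
Offer 437 < 535.212, so the wife rejects.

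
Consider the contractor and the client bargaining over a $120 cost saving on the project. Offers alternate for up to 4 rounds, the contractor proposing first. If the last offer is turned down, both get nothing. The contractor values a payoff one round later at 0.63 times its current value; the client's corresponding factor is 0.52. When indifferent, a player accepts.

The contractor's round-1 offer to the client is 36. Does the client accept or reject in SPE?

Round 4 (the client proposes): the contractor will accept anything ≥ 0, so the client offers 0 and keeps 120.
Round 3 (the contractor proposes): the client can get 120 next round, worth 0.52 × 120 = 62.4 now; the contractor offers that and keeps 57.6.
Round 2 (the client proposes): the contractor can get 57.6 next round, worth 0.63 × 57.6 = 36.288 now; the client offers that and keeps 83.712.
So by rejecting in round 1, the client gets 83.712 next round, worth 0.52 × 83.712 = 43.53024 now.
Offer 36 < 43.53024, so the client rejects.

Reject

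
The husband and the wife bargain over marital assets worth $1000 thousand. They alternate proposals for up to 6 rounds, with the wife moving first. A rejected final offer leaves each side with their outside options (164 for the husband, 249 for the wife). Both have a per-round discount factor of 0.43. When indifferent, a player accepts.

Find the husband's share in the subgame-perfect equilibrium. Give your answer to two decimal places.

Round 6 (the husband proposes): the wife gets 249 if talks fail, so the husband offers 249 and keeps 751.
Round 5 (the wife proposes): the husband can get 751 next round, worth 0.43 × 751 = 322.93 now. The wife offers 322.93 and keeps 1000 − 322.93 = 677.07.
Round 4 (the husband proposes): the wife can get 677.07 next round, worth 0.43 × 677.07 = 291.1401 now. The husband offers 291.1401 and keeps 1000 − 291.1401 = 708.8599.
Round 3 (the wife proposes): the husband can get 708.8599 next round, worth 0.43 × 708.8599 = 304.809757 now. The wife offers 304.809757 and keeps 1000 − 304.809757 = 695.190243.
Round 2 (the husband proposes): the wife can get 695.190243 next round, worth 0.43 × 695.190243 = 298.93180449 now. The husband offers 298.93180449 and keeps 1000 − 298.93180449 = 701.06819551.
Round 1 (the wife proposes): the husband can get 701.06819551 next round, worth 0.43 × 701.06819551 = 301.4593240693 now. The wife offers 301.4593240693 and keeps 1000 − 301.4593240693 = 698.5406759307.

301.46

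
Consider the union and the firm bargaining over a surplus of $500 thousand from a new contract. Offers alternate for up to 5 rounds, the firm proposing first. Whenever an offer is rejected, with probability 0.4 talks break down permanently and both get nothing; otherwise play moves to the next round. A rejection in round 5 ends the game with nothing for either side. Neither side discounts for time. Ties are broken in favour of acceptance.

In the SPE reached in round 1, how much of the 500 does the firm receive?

336.8

Round 5 (the firm proposes): the union will accept anything ≥ 0, so the firm offers 0 and keeps 500.
Round 4 (the union proposes): rejecting gives the firm an expected 0.6 × 500 = 300; the union offers that and keeps 200.
Round 3 (the firm proposes): rejecting gives the union an expected 0.6 × 200 = 120; the firm offers that and keeps 380.
Round 2 (the union proposes): rejecting gives the firm an expected 0.6 × 380 = 228. The union offers 228 and keeps 500 − 228 = 272.
Round 1 (the firm proposes): rejecting gives the union an expected 0.6 × 272 = 163.2. The firm offers 163.2 and keeps 500 − 163.2 = 336.8.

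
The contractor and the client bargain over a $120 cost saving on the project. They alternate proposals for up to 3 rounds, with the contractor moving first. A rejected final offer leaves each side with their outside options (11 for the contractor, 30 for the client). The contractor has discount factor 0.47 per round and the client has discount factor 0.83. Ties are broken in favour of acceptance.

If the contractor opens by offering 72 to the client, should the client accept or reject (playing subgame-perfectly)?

Work out the client's continuation value if the offer is rejected.
Round 3 (the contractor proposes): the client gets 30 if talks fail, so the contractor offers 30 and keeps 90.
Round 2 (the client proposes): the contractor can get 90 next round, worth 0.47 × 90 = 42.3 now; the client offers that and keeps 77.7.
So by rejecting in round 1, the client gets 77.7 next round, worth 0.83 × 77.7 = 64.491 now.
Offer 72 ≥ 64.491, so the client accepts.

Accept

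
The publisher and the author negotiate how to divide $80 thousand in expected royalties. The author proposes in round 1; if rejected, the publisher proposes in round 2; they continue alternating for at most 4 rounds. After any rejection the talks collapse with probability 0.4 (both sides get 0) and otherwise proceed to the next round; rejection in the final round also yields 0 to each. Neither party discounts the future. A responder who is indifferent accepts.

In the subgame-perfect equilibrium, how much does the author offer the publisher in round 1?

36.48

By backward induction:
Round 4 (the publisher proposes): rejection yields 0 for the author; the publisher offers 0 and keeps 80.
Round 3 (the author proposes): rejecting gives the publisher an expected 0.6 × 80 = 48; the author offers that and keeps 32.
Round 2 (the publisher proposes): rejecting gives the author an expected 0.6 × 32 = 19.2; the publisher offers that and keeps 60.8.
Round 1 (the author proposes): rejecting gives the publisher an expected 0.6 × 60.8 = 36.48. The author offers 36.48 and keeps 80 − 36.48 = 43.52.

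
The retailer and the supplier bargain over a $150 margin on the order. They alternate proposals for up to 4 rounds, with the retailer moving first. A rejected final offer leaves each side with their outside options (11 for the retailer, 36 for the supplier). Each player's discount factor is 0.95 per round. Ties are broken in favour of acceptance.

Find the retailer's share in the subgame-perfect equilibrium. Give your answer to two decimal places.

23.70

Round 4 (the supplier proposes): the retailer gets 11 if talks fail, so the supplier offers 11 and keeps 139.
Round 3 (the retailer proposes): the supplier can get 139 next round, worth 0.95 × 139 = 132.05 now. The retailer offers 132.05 and keeps 150 − 132.05 = 17.95.
Round 2 (the supplier proposes): the retailer can get 17.95 next round, worth 0.95 × 17.95 = 17.0525 now. The supplier offers 17.0525 and keeps 150 − 17.0525 = 132.9475.
Round 1 (the retailer proposes): the supplier can get 132.9475 next round, worth 0.95 × 132.9475 = 126.300125 now; the retailer offers that and keeps 23.699875.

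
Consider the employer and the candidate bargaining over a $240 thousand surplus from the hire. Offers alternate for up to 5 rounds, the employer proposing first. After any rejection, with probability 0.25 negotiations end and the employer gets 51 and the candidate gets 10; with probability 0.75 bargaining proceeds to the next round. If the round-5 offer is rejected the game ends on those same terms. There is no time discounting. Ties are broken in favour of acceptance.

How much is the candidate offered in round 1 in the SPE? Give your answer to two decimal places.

62.44

Round 5 (the employer proposes): the candidate gets 10 if talks fail, so the employer offers 10 and keeps 230.
Round 4 (the candidate proposes): rejecting gives the employer an expected 0.75 × 230 + 0.25 × 51 = 185.25, so the candidate offers 185.25, keeping 54.75.
Round 3 (the employer proposes): rejecting gives the candidate an expected 0.75 × 54.75 + 0.25 × 10 = 43.5625, so the employer offers 43.5625, keeping 196.4375.
Round 2 (the candidate proposes): rejecting gives the employer an expected 0.75 × 196.4375 + 0.25 × 51 = 160.078125, so the candidate offers 160.078125, keeping 79.921875.
Round 1 (the employer proposes): rejecting gives the candidate an expected 0.75 × 79.921875 + 0.25 × 10 = 62.44140625; the employer offers that and keeps 177.55859375.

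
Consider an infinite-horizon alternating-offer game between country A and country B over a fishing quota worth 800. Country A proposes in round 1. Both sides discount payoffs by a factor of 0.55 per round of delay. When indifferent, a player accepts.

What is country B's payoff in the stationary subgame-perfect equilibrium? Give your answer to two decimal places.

Let x be country A's share when country A proposes and y be country B's share when country B proposes.
Country B accepts iff offered ≥ 0.55·y, so x = 800 − 0.55y. Symmetrically y = 800 − 0.55x.
Substituting: x = 800 − 0.55(800 − 0.55x), giving x(1 − 0.55·0.55) = 800(1 − 0.55).
So x = 800 × 0.45 / 0.6975 ≈ 516.1290, and country B receives 800 − x ≈ 283.8710.

283.87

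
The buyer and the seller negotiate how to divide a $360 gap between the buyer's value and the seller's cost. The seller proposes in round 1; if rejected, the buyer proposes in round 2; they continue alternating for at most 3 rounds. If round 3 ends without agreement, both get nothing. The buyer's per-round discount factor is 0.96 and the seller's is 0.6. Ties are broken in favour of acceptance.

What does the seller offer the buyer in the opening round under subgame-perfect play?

Round 3 (the seller proposes): the buyer will accept anything ≥ 0, so the seller offers 0 and keeps 360.
Round 2 (the buyer proposes): the seller can get 360 next round, worth 0.6 × 360 = 216 now, so the buyer offers 216, keeping 144.
Round 1 (the seller proposes): the buyer can get 144 next round, worth 0.96 × 144 = 138.24 now, so the seller offers 138.24, keeping 221.76.

138.24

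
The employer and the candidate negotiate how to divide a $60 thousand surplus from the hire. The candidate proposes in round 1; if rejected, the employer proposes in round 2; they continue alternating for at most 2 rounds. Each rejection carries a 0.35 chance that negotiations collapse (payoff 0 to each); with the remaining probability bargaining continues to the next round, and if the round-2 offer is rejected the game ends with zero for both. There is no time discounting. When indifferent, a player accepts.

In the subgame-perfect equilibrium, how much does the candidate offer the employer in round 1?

Round 2 (the employer proposes): the candidate will accept anything ≥ 0, so the employer offers 0 and keeps 60.
Round 1 (the candidate proposes): rejecting gives the employer an expected 0.65 × 60 = 39; the candidate offers that and keeps 21.

39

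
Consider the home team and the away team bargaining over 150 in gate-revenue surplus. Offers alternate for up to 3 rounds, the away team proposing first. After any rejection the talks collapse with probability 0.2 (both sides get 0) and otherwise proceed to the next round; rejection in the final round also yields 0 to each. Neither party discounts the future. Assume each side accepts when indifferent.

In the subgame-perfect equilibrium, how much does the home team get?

Round 3 (the away team proposes): rejection yields 0 for the home team; the away team offers 0 and keeps 150.
Round 2 (the home team proposes): rejecting gives the away team an expected 0.8 × 150 = 120. The home team offers 120 and keeps 150 − 120 = 30.
Round 1 (the away team proposes): rejecting gives the home team an expected 0.8 × 30 = 24. The away team offers 24 and keeps 150 − 24 = 126.

24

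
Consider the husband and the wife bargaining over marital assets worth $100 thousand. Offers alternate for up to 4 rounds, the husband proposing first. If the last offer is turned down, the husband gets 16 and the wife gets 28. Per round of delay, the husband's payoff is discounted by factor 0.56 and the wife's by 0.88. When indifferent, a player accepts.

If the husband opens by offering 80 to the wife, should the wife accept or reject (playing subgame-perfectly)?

Round 4 (the wife proposes): the husband gets 16 if talks fail, so the wife offers 16 and keeps 84.
Round 3 (the husband proposes): the wife can get 84 next round, worth 0.88 × 84 = 73.92 now; the husband offers that and keeps 26.08.
Round 2 (the wife proposes): the husband can get 26.08 next round, worth 0.56 × 26.08 = 14.6048 now. The wife offers 14.6048 and keeps 100 − 14.6048 = 85.3952.
So by rejecting in round 1, the wife gets 85.3952 next round, worth 0.88 × 85.3952 = 75.147776 now.
Offer 80 ≥ 75.147776, so the wife accepts.

Accept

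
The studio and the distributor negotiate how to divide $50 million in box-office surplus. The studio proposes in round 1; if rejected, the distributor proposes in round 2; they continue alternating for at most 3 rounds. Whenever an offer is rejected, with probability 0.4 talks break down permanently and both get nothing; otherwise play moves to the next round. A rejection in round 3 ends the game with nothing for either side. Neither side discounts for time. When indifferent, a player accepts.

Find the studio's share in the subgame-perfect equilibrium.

38

By backward induction:
Round 3 (the studio proposes): rejection yields 0 for the distributor; the studio offers 0 and keeps 50.
Round 2 (the distributor proposes): rejecting gives the studio an expected 0.6 × 50 = 30, so the distributor offers 30, keeping 20.
Round 1 (the studio proposes): rejecting gives the distributor an expected 0.6 × 20 = 12; the studio offers that and keeps 38.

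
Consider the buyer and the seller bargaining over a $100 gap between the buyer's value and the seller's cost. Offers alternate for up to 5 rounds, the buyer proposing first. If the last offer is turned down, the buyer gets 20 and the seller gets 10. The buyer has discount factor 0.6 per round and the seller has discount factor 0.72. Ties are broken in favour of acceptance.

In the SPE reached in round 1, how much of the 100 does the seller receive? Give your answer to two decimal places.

Round 5 (the buyer proposes): the seller gets 10 if talks fail, so the buyer offers 10 and keeps 90.
Round 4 (the seller proposes): the buyer can get 90 next round, worth 0.6 × 90 = 54 now; the seller offers that and keeps 46.
Round 3 (the buyer proposes): the seller can get 46 next round, worth 0.72 × 46 = 33.12 now, so the buyer offers 33.12, keeping 66.88.
Round 2 (the seller proposes): the buyer can get 66.88 next round, worth 0.6 × 66.88 = 40.128 now, so the seller offers 40.128, keeping 59.872.
Round 1 (the buyer proposes): the seller can get 59.872 next round, worth 0.72 × 59.872 = 43.10784 now. The buyer offers 43.10784 and keeps 100 − 43.10784 = 56.89216.

43.11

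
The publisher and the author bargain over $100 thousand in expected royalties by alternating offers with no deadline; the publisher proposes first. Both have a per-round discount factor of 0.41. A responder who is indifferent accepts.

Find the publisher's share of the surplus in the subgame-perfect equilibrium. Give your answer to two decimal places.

When the publisher proposes, the author accepts any offer worth at least 0.41 times what the author would get by proposing next round; and vice versa.
This gives x = 100 − 0.41y and y = 100 − 0.41x, where x and y are each side's share when it proposes.
Hence (1 − 0.41·0.41)x = 100(1 − 0.41), i.e. 0.8319·x = 59.
x ≈ 70.9220; the author's share is 100 − x ≈ 29.0780.

70.92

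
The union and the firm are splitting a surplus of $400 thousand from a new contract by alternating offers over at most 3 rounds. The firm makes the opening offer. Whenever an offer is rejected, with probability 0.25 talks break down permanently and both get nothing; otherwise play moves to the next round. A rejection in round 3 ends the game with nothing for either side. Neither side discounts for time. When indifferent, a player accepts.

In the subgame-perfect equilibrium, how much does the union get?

75

Round 3 (the firm proposes): rejection yields 0 for the union; the firm offers 0 and keeps 400.
Round 2 (the union proposes): rejecting gives the firm an expected 0.75 × 400 = 300; the union offers that and keeps 100.
Round 1 (the firm proposes): rejecting gives the union an expected 0.75 × 100 = 75, so the firm offers 75, keeping 325.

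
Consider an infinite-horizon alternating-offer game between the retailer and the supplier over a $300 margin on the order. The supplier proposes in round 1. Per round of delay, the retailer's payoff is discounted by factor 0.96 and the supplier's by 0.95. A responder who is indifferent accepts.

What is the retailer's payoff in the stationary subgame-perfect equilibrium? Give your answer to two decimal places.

163.64

Let x be the supplier's share when the supplier proposes and y be the retailer's share when the retailer proposes.
The retailer accepts iff offered ≥ 0.96·y, so x = 300 − 0.96y. Symmetrically y = 300 − 0.95x.
Substituting: x = 300 − 0.96(300 − 0.95x), giving x(1 − 0.95·0.96) = 300(1 − 0.96).
So x = 300 × 0.04 / 0.088 ≈ 136.3636, and the retailer receives 300 − x ≈ 163.6364.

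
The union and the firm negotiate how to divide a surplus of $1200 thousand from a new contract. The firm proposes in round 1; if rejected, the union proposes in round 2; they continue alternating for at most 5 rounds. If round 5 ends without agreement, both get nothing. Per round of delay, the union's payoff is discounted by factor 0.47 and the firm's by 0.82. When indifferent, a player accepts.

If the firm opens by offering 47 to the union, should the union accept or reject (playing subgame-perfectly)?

Round 5 (the firm proposes): rejection yields 0 for the union; the firm offers 0 and keeps 1200.
Round 4 (the union proposes): the firm can get 1200 next round, worth 0.82 × 1200 = 984 now. The union offers 984 and keeps 1200 − 984 = 216.
Round 3 (the firm proposes): the union can get 216 next round, worth 0.47 × 216 = 101.52 now. The firm offers 101.52 and keeps 1200 − 101.52 = 1098.48.
Round 2 (the union proposes): the firm can get 1098.48 next round, worth 0.82 × 1098.48 = 900.7536 now; the union offers that and keeps 299.2464.
So by rejecting in round 1, the union gets 299.2464 next round, worth 0.47 × 299.2464 = 140.645808 now.
Offer 47 < 140.645808, so the union rejects.

Reject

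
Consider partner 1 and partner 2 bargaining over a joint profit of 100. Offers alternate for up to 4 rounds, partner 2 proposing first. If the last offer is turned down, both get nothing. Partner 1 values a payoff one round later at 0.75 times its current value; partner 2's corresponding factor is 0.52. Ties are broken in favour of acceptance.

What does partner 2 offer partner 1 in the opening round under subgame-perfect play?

65.25

Solve by backward induction from round 4.
Round 4 (partner 1 proposes): rejection yields 0 for partner 2; partner 1 offers 0 and keeps 100.
Round 3 (partner 2 proposes): partner 1 can get 100 next round, worth 0.75 × 100 = 75 now, so partner 2 offers 75, keeping 25.
Round 2 (partner 1 proposes): partner 2 can get 25 next round, worth 0.52 × 25 = 13 now. Partner 1 offers 13 and keeps 100 − 13 = 87.
Round 1 (partner 2 proposes): partner 1 can get 87 next round, worth 0.75 × 87 = 65.25 now; partner 2 offers that and keeps 34.75.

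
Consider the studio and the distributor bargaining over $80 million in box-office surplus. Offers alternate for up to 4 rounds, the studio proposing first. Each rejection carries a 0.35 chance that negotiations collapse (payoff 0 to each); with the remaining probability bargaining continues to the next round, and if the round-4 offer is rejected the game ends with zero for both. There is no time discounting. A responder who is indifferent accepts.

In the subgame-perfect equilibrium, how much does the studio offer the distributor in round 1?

40.17

Round 4 (the distributor proposes): rejection yields 0 for the studio; the distributor offers 0 and keeps 80.
Round 3 (the studio proposes): rejecting gives the distributor an expected 0.65 × 80 = 52, so the studio offers 52, keeping 28.
Round 2 (the distributor proposes): rejecting gives the studio an expected 0.65 × 28 = 18.2; the distributor offers that and keeps 61.8.
Round 1 (the studio proposes): rejecting gives the distributor an expected 0.65 × 61.8 = 40.17. The studio offers 40.17 and keeps 80 − 40.17 = 39.83.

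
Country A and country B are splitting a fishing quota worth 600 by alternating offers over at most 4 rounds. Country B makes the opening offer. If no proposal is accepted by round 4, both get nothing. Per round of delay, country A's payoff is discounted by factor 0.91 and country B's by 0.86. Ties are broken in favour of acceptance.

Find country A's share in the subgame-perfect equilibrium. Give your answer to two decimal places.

Round 4 (country A proposes): rejection yields 0 for country B; country A offers 0 and keeps 600.
Round 3 (country B proposes): country A can get 600 next round, worth 0.91 × 600 = 546 now, so country B offers 546, keeping 54.
Round 2 (country A proposes): country B can get 54 next round, worth 0.86 × 54 = 46.44 now. Country A offers 46.44 and keeps 600 − 46.44 = 553.56.
Round 1 (country B proposes): country A can get 553.56 next round, worth 0.91 × 553.56 = 503.7396 now; country B offers that and keeps 96.2604.

503.74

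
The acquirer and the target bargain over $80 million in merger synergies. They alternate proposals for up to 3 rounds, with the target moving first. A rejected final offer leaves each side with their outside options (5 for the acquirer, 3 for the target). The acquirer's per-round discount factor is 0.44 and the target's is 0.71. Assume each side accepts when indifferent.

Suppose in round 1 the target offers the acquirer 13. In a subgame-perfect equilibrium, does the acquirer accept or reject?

Round 3 (the target proposes): the acquirer gets 5 if talks fail, so the target offers 5 and keeps 75.
Round 2 (the acquirer proposes): the target can get 75 next round, worth 0.71 × 75 = 53.25 now, so the acquirer offers 53.25, keeping 26.75.
So by rejecting in round 1, the acquirer gets 26.75 next round, worth 0.44 × 26.75 = 11.77 now.
Offer 13 ≥ 11.77, so the acquirer accepts.

Accept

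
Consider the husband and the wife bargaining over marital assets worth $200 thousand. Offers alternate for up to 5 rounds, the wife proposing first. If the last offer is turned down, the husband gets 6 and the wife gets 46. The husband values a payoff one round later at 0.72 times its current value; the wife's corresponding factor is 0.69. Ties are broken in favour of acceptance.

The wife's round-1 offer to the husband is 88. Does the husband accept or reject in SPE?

Round 5 (the wife proposes): the husband gets 6 if talks fail, so the wife offers 6 and keeps 194.
Round 4 (the husband proposes): the wife can get 194 next round, worth 0.69 × 194 = 133.86 now; the husband offers that and keeps 66.14.
Round 3 (the wife proposes): the husband can get 66.14 next round, worth 0.72 × 66.14 = 47.6208 now; the wife offers that and keeps 152.3792.
Round 2 (the husband proposes): the wife can get 152.3792 next round, worth 0.69 × 152.3792 = 105.141648 now, so the husband offers 105.141648, keeping 94.858352.
So by rejecting in round 1, the husband gets 94.858352 next round, worth 0.72 × 94.858352 = 68.29801344 now.
Offer 88 ≥ 68.29801344, so the husband accepts.

Accept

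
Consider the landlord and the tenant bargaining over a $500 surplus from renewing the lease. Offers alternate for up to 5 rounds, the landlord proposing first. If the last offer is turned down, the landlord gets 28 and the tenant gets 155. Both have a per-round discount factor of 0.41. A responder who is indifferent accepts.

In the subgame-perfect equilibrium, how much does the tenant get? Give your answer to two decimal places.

Solve by backward induction from round 5.
Round 5 (the landlord proposes): the tenant gets 155 if talks fail, so the landlord offers 155 and keeps 345.
Round 4 (the tenant proposes): the landlord can get 345 next round, worth 0.41 × 345 = 141.45 now, so the tenant offers 141.45, keeping 358.55.
Round 3 (the landlord proposes): the tenant can get 358.55 next round, worth 0.41 × 358.55 = 147.0055 now, so the landlord offers 147.0055, keeping 352.9945.
Round 2 (the tenant proposes): the landlord can get 352.9945 next round, worth 0.41 × 352.9945 = 144.727745 now; the tenant offers that and keeps 355.272255.
Round 1 (the landlord proposes): the tenant can get 355.272255 next round, worth 0.41 × 355.272255 = 145.66162455 now, so the landlord offers 145.66162455, keeping 354.33837545.

145.66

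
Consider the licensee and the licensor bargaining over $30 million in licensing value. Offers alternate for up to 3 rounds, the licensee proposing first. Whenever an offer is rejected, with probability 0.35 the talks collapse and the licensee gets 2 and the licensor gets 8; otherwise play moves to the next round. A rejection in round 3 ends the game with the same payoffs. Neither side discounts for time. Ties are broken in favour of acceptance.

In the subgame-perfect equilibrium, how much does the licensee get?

17.45

Round 3 (the licensee proposes): the licensor gets 8 if talks fail, so the licensee offers 8 and keeps 22.
Round 2 (the licensor proposes): rejecting gives the licensee an expected 0.65 × 22 + 0.35 × 2 = 15, so the licensor offers 15, keeping 15.
Round 1 (the licensee proposes): rejecting gives the licensor an expected 0.65 × 15 + 0.35 × 8 = 12.55, so the licensee offers 12.55, keeping 17.45.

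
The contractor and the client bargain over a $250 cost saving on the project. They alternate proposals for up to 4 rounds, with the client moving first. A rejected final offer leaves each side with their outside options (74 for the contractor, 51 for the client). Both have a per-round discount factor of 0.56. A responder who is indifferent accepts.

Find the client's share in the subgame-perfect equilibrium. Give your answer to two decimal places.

153.45

Round 4 (the contractor proposes): the client gets 51 if talks fail, so the contractor offers 51 and keeps 199.
Round 3 (the client proposes): the contractor can get 199 next round, worth 0.56 × 199 = 111.44 now, so the client offers 111.44, keeping 138.56.
Round 2 (the contractor proposes): the client can get 138.56 next round, worth 0.56 × 138.56 = 77.5936 now, so the contractor offers 77.5936, keeping 172.4064.
Round 1 (the client proposes): the contractor can get 172.4064 next round, worth 0.56 × 172.4064 = 96.547584 now; the client offers that and keeps 153.452416.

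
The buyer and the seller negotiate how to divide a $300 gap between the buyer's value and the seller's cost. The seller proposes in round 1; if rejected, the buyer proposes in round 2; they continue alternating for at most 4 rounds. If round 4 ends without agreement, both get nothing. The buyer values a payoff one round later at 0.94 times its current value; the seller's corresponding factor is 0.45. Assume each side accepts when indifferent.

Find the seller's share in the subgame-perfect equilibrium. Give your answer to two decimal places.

25.61

Round 4 (the buyer proposes): the seller will accept anything ≥ 0, so the buyer offers 0 and keeps 300.
Round 3 (the seller proposes): the buyer can get 300 next round, worth 0.94 × 300 = 282 now. The seller offers 282 and keeps 300 − 282 = 18.
Round 2 (the buyer proposes): the seller can get 18 next round, worth 0.45 × 18 = 8.1 now; the buyer offers that and keeps 291.9.
Round 1 (the seller proposes): the buyer can get 291.9 next round, worth 0.94 × 291.9 = 274.386 now, so the seller offers 274.386, keeping 25.614.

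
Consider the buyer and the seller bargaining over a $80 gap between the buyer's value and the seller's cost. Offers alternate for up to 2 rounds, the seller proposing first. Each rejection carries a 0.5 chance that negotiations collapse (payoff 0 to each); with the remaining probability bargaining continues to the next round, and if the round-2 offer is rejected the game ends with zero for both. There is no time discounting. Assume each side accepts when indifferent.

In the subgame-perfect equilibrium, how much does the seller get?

Round 2 (the buyer proposes): rejection yields 0 for the seller; the buyer offers 0 and keeps 80.
Round 1 (the seller proposes): rejecting gives the buyer an expected 0.5 × 80 = 40; the seller offers that and keeps 40.

40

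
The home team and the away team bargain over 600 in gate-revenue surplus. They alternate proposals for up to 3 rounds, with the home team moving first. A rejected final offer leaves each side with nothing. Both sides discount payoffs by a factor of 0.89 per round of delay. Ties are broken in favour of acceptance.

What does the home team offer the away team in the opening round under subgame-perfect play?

Round 3 (the home team proposes): rejection yields 0 for the away team; the home team offers 0 and keeps 600.
Round 2 (the away team proposes): the home team can get 600 next round, worth 0.89 × 600 = 534 now. The away team offers 534 and keeps 600 − 534 = 66.
Round 1 (the home team proposes): the away team can get 66 next round, worth 0.89 × 66 = 58.74 now; the home team offers that and keeps 541.26.

58.74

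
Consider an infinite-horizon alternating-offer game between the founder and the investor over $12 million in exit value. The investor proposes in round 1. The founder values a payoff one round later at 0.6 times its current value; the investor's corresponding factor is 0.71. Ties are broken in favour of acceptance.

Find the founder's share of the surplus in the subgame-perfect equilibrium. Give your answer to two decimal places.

3.64

In a stationary SPE each proposer offers the other exactly their discounted continuation value.
If the investor keeps x when proposing and the founder keeps y when proposing, then x = 12 − 0.6y and y = 12 − 0.71x.
Solving: x = 12(1 − 0.6) / (1 − 0.71·0.6) = 4.8 / 0.574 ≈ 8.3624.
The founder gets 12 − 8.3624 ≈ 3.6376.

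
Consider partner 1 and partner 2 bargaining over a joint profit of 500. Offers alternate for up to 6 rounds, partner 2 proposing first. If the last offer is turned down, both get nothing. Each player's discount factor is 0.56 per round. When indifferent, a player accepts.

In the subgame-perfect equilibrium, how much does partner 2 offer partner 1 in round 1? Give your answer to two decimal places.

189.37

Solve by backward induction from round 6.
Round 6 (partner 1 proposes): partner 2 will accept anything ≥ 0, so partner 1 offers 0 and keeps 500.
Round 5 (partner 2 proposes): partner 1 can get 500 next round, worth 0.56 × 500 = 280 now, so partner 2 offers 280, keeping 220.
Round 4 (partner 1 proposes): partner 2 can get 220 next round, worth 0.56 × 220 = 123.2 now; partner 1 offers that and keeps 376.8.
Round 3 (partner 2 proposes): partner 1 can get 376.8 next round, worth 0.56 × 376.8 = 211.008 now. Partner 2 offers 211.008 and keeps 500 − 211.008 = 288.992.
Round 2 (partner 1 proposes): partner 2 can get 288.992 next round, worth 0.56 × 288.992 = 161.83552 now; partner 1 offers that and keeps 338.16448.
Round 1 (partner 2 proposes): partner 1 can get 338.16448 next round, worth 0.56 × 338.16448 = 189.3721088 now, so partner 2 offers 189.3721088, keeping 310.6278912.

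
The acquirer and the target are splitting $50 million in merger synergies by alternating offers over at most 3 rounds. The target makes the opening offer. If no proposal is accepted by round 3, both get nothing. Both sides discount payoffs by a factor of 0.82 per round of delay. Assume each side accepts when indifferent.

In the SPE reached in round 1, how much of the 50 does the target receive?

42.62

Round 3 (the target proposes): rejection yields 0 for the acquirer; the target offers 0 and keeps 50.
Round 2 (the acquirer proposes): the target can get 50 next round, worth 0.82 × 50 = 41 now. The acquirer offers 41 and keeps 50 − 41 = 9.
Round 1 (the target proposes): the acquirer can get 9 next round, worth 0.82 × 9 = 7.38 now. The target offers 7.38 and keeps 50 − 7.38 = 42.62.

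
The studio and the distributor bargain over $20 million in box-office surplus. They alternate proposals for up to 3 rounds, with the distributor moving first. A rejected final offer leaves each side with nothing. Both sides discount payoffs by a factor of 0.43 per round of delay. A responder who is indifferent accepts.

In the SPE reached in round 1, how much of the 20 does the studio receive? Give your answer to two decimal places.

Solve by backward induction from round 3.
Round 3 (the distributor proposes): rejection yields 0 for the studio; the distributor offers 0 and keeps 20.
Round 2 (the studio proposes): the distributor can get 20 next round, worth 0.43 × 20 = 8.6 now; the studio offers that and keeps 11.4.
Round 1 (the distributor proposes): the studio can get 11.4 next round, worth 0.43 × 11.4 = 4.902 now, so the distributor offers 4.902, keeping 15.098.

4.90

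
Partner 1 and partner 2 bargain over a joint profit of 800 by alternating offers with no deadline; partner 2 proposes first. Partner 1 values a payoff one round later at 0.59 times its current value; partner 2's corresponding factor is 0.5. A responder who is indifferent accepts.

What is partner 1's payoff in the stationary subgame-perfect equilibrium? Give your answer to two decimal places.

Let x be partner 2's share when partner 2 proposes and y be partner 1's share when partner 1 proposes.
Partner 1 accepts iff offered ≥ 0.59·y, so x = 800 − 0.59y. Symmetrically y = 800 − 0.5x.
Substituting: x = 800 − 0.59(800 − 0.5x), giving x(1 − 0.5·0.59) = 800(1 − 0.59).
So x = 800 × 0.41 / 0.705 ≈ 465.2482, and partner 1 receives 800 − x ≈ 334.7518.

334.75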